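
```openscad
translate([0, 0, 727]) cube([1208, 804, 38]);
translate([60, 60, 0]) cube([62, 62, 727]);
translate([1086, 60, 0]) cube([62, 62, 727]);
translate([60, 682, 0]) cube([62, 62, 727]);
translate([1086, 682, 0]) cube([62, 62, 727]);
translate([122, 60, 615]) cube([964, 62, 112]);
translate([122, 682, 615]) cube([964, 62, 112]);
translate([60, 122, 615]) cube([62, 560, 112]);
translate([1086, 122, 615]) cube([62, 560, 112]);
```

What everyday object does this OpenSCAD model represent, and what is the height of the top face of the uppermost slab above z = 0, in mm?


A table. The table height is 765 mm.

A 1208×804×38 slab sits at z = 727 on four 62 mm square posts — a table. The top surface is at 727 + 38 = 765 mm.


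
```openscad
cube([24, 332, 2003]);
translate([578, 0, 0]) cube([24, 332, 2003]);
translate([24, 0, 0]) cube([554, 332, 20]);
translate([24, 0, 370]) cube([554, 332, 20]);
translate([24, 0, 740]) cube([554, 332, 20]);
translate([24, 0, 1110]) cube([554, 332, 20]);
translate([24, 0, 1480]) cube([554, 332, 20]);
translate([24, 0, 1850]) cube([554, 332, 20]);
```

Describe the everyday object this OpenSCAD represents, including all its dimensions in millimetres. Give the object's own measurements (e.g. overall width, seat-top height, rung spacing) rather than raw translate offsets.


An open bookshelf. Two side panels, each 24 mm thick, 332 mm deep and 2003 mm tall, stand 602 mm apart (outside-to-outside). Between them sit 6 shelves, each 20 mm thick and 332 mm deep, spanning the full gap between the sides. The bottom shelf rests on the floor (its underside at z = 0) and the clear gap between one shelf's top and the next shelf's underside is 350 mm.


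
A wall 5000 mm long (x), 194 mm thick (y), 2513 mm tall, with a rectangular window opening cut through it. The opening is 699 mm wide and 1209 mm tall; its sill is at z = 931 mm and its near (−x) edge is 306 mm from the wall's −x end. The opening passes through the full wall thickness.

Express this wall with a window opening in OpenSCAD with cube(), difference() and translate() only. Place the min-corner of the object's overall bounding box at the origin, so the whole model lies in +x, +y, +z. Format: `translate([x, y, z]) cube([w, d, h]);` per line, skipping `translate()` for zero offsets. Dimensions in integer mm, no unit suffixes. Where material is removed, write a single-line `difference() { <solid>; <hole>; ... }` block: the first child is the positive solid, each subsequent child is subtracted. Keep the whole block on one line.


difference() { cube([5000, 194, 2513]); translate([306, 0, 931]) cube([699, 194, 1209]); }


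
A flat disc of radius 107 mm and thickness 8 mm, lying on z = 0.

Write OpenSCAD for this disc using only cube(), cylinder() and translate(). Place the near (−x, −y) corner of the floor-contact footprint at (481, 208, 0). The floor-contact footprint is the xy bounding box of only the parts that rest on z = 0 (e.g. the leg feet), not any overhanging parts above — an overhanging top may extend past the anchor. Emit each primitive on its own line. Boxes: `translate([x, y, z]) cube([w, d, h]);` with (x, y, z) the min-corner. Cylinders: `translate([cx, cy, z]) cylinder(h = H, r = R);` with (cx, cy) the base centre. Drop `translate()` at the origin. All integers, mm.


translate([588, 315, 0]) cylinder(h = 8, r = 107);


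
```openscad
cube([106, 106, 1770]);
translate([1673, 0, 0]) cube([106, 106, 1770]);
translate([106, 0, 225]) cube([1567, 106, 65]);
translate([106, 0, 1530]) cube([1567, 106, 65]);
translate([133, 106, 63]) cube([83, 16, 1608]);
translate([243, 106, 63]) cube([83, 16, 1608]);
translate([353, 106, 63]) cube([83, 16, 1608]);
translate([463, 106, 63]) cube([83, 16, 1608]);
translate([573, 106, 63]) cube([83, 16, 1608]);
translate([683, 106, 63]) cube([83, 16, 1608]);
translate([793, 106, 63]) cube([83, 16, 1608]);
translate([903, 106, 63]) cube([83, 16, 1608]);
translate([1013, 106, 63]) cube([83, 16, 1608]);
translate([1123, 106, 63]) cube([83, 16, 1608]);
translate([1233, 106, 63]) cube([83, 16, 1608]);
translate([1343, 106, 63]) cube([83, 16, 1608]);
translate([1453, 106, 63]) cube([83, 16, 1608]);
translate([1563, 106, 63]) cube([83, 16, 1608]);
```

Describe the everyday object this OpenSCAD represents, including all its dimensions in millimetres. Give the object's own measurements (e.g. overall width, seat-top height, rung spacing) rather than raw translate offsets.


A fence section. Two 106×106 mm posts, 1770 mm tall, stand on the floor with a clear span of 1567 mm between their inner faces. Two horizontal rails of 106×65 mm section span the gap between the posts with their undersides at z = 225 mm and z = 1530 mm, flush with the posts' −y face. 14 pickets, each 83 mm wide, 16 mm thick and 1608 mm tall, are fixed to the +y face of the rails with their bottoms at z = 63 mm, spaced across the span with a 27 mm gap after the −x post and between neighbouring pickets and before the +x post.


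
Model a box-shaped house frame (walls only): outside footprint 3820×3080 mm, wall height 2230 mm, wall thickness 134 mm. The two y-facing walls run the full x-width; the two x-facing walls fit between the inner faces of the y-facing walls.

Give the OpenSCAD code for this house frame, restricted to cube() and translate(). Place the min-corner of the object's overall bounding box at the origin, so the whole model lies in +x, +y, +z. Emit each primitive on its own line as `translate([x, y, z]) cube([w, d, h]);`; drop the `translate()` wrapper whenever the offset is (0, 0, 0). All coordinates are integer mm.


cube([3820, 134, 2230]);
translate([0, 2946, 0]) cube([3820, 134, 2230]);
translate([0, 134, 0]) cube([134, 2812, 2230]);
translate([3686, 134, 0]) cube([134, 2812, 2230]);


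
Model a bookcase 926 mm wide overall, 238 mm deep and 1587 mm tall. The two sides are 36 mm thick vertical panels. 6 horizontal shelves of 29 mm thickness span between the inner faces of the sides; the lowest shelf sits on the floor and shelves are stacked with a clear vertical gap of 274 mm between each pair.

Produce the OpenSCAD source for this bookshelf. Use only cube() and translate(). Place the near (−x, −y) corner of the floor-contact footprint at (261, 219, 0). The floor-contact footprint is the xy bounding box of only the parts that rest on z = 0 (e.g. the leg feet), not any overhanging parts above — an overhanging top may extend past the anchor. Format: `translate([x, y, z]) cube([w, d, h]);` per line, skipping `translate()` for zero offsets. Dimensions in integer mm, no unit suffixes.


translate([261, 219, 0]) cube([36, 238, 1587]);
translate([1151, 219, 0]) cube([36, 238, 1587]);
translate([297, 219, 0]) cube([854, 238, 29]);
translate([297, 219, 303]) cube([854, 238, 29]);
translate([297, 219, 606]) cube([854, 238, 29]);
translate([297, 219, 909]) cube([854, 238, 29]);
translate([297, 219, 1212]) cube([854, 238, 29]);
translate([297, 219, 1515]) cube([854, 238, 29]);


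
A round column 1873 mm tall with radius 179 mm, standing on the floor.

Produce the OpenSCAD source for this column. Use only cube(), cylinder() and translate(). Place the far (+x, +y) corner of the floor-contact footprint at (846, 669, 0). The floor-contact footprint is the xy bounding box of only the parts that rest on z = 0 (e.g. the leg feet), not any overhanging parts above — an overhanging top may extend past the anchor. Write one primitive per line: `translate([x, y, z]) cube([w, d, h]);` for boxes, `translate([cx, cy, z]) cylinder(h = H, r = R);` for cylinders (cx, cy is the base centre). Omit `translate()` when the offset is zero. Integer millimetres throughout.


translate([667, 490, 0]) cylinder(h = 1873, r = 179);


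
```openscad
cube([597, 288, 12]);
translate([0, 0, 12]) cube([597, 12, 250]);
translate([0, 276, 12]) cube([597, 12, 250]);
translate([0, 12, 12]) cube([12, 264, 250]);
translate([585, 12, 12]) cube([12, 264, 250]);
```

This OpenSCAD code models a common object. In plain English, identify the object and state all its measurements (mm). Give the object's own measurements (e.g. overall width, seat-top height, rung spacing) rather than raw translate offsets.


An open-topped rectangular box: outside dimensions 597×288×262 mm, with a uniform wall and base thickness of 12 mm. The base is a full 597×288 slab on the floor; four walls sit on top of the base. The front and back walls (the −y and +y sides) span the full width; the two side walls fit between them.


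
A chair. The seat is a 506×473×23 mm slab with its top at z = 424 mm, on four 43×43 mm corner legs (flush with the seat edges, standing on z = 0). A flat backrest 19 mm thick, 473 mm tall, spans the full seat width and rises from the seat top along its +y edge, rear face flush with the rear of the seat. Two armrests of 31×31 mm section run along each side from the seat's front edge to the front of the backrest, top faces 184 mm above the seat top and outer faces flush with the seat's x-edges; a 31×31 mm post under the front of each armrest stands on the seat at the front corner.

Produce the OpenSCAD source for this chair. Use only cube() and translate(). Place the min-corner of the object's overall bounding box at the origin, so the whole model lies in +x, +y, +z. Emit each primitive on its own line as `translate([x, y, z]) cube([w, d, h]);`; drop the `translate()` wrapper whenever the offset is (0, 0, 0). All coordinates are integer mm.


translate([0, 0, 401]) cube([506, 473, 23]);
cube([43, 43, 401]);
translate([463, 0, 0]) cube([43, 43, 401]);
translate([0, 430, 0]) cube([43, 43, 401]);
translate([463, 430, 0]) cube([43, 43, 401]);
translate([0, 454, 424]) cube([506, 19, 473]);
translate([0, 0, 577]) cube([31, 454, 31]);
translate([475, 0, 577]) cube([31, 454, 31]);
translate([0, 0, 424]) cube([31, 31, 153]);
translate([475, 0, 424]) cube([31, 31, 153]);


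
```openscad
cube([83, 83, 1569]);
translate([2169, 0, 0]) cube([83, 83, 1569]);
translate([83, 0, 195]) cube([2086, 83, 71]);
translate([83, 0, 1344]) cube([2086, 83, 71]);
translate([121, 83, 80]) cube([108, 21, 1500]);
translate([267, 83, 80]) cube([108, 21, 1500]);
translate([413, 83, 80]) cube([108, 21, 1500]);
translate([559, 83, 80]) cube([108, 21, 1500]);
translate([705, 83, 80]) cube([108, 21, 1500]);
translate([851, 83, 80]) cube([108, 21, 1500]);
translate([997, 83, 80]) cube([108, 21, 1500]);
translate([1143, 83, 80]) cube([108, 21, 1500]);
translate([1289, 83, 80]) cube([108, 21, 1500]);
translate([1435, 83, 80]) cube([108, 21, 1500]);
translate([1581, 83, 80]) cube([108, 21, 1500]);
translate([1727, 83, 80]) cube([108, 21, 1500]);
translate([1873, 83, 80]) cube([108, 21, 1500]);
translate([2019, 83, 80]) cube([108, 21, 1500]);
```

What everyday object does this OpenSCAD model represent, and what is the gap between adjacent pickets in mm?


A fence section. The picket gap is 38 mm.

Two posts, two rails, 14 pickets — a fence section. Span 2086 mm holds 14 pickets of 108 mm with 15 equal gaps: ⌊(2086 − 14·108) / 15⌋ = 38 mm.


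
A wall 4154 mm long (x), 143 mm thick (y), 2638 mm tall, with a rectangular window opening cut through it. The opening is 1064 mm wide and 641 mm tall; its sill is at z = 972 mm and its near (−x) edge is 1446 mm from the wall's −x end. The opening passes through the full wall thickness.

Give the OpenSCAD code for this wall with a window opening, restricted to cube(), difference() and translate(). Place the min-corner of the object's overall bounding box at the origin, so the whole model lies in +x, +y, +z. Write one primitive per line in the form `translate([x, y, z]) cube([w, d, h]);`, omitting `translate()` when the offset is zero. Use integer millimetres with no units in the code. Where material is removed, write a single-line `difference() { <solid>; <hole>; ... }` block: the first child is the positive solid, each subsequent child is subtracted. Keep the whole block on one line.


difference() { cube([4154, 143, 2638]); translate([1446, 0, 972]) cube([1064, 143, 641]); }


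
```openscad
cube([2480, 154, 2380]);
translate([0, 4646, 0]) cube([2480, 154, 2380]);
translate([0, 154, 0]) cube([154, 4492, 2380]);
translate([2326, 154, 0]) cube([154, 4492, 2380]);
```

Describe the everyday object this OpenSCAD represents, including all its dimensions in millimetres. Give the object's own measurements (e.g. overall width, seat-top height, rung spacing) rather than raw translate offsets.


The wall frame of a small rectangular building: four walls, each 2380 mm tall and 154 mm thick, enclosing a footprint 2480 mm (x) by 4800 mm (y) outside-to-outside, with no floor or roof. The front and back walls (the −y and +y sides) span the full width; the two side walls fit between them.


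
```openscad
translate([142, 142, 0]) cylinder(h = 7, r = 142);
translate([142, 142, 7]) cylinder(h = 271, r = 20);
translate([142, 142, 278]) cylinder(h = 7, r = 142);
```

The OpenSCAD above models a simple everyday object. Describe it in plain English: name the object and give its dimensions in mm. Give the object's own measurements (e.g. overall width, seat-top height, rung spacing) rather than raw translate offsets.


A spool: two coaxial disc flanges of radius 142 mm and thickness 7 mm, joined by a core cylinder of radius 20 mm and height 271 mm. The lower flange rests on z = 0 and the three cylinders share a vertical axis.


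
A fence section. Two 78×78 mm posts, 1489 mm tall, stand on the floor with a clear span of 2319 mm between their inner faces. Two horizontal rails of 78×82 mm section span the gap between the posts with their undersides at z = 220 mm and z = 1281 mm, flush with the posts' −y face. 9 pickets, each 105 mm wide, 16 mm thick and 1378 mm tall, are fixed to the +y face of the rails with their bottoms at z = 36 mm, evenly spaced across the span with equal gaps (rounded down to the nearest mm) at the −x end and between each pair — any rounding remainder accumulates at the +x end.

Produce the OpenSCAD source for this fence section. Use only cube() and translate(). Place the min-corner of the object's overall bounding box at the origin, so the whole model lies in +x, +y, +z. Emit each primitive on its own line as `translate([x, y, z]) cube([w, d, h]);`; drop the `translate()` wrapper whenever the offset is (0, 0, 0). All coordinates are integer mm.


cube([78, 78, 1489]);
translate([2397, 0, 0]) cube([78, 78, 1489]);
translate([78, 0, 220]) cube([2319, 78, 82]);
translate([78, 0, 1281]) cube([2319, 78, 82]);
translate([215, 78, 36]) cube([105, 16, 1378]);
translate([457, 78, 36]) cube([105, 16, 1378]);
translate([699, 78, 36]) cube([105, 16, 1378]);
translate([941, 78, 36]) cube([105, 16, 1378]);
translate([1183, 78, 36]) cube([105, 16, 1378]);
translate([1425, 78, 36]) cube([105, 16, 1378]);
translate([1667, 78, 36]) cube([105, 16, 1378]);
translate([1909, 78, 36]) cube([105, 16, 1378]);
translate([2151, 78, 36]) cube([105, 16, 1378]);


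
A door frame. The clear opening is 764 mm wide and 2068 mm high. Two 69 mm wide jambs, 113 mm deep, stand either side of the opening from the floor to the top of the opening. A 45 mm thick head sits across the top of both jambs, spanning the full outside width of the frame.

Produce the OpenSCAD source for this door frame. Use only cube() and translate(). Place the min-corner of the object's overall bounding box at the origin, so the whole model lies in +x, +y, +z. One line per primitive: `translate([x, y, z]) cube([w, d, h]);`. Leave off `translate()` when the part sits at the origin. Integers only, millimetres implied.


cube([69, 113, 2068]);
translate([833, 0, 0]) cube([69, 113, 2068]);
translate([0, 0, 2068]) cube([902, 113, 45]);


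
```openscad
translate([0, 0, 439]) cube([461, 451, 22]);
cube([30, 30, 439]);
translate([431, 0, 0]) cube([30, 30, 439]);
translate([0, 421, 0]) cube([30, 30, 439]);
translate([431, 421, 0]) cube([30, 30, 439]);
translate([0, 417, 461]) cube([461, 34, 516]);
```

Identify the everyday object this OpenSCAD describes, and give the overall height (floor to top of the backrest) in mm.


A chair. The overall height is 977 mm.

A slab on four corner posts with a tall panel at the back — a chair. The seat slab sits at z = 439 with thickness 22, and the 516 mm backrest starts at the seat top, so the overall height is 439 + 22 + 516 = 977 mm.


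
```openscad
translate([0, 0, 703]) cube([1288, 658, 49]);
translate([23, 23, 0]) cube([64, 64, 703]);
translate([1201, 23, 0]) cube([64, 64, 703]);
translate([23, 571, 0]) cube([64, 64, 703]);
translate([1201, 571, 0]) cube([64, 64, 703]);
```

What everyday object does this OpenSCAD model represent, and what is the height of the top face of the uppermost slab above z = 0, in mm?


A table. The table height is 752 mm.

A 1288×658×49 slab sits at z = 703 on four 64 mm square posts — a table. The top surface is at 703 + 49 = 752 mm.


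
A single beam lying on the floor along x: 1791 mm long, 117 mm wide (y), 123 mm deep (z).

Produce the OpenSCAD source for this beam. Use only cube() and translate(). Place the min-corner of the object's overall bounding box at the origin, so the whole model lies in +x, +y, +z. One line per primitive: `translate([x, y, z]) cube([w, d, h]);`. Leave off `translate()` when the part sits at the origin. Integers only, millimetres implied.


cube([1791, 117, 123]);


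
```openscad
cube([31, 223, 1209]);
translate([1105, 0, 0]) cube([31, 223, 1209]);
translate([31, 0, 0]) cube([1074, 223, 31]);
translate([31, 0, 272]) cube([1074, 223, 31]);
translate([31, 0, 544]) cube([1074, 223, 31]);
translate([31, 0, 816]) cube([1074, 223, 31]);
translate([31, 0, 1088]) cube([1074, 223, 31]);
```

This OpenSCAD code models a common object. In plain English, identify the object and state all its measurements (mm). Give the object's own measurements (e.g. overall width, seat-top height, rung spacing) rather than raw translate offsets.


An open bookshelf. Two side panels, each 31 mm thick, 223 mm deep and 1209 mm tall, stand 1136 mm apart (outside-to-outside). Between them sit 5 shelves, each 31 mm thick and 223 mm deep, spanning the full gap between the sides. The bottom shelf rests on the floor (its underside at z = 0) and the clear gap between one shelf's top and the next shelf's underside is 241 mm.


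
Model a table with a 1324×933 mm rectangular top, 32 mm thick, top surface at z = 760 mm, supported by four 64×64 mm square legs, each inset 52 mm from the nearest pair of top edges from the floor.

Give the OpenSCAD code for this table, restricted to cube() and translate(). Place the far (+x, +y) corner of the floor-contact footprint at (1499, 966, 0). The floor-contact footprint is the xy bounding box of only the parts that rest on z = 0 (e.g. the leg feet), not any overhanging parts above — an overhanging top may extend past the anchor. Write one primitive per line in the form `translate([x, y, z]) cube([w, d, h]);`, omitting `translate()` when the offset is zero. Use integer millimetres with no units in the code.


translate([227, 85, 728]) cube([1324, 933, 32]);
translate([279, 137, 0]) cube([64, 64, 728]);
translate([1435, 137, 0]) cube([64, 64, 728]);
translate([279, 902, 0]) cube([64, 64, 728]);
translate([1435, 902, 0]) cube([64, 64, 728]);


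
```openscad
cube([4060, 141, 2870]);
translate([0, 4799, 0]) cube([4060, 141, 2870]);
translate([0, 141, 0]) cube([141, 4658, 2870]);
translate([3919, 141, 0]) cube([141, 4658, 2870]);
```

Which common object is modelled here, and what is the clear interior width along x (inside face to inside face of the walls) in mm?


A house (or room) frame. The interior width is 3778 mm.

Four 2870 mm walls enclosing a rectangle with no floor or roof — a room or house frame. Outside width is 4060 mm and wall thickness is 141 mm, so the interior width is 4060 − 2 × 141 = 3778 mm.


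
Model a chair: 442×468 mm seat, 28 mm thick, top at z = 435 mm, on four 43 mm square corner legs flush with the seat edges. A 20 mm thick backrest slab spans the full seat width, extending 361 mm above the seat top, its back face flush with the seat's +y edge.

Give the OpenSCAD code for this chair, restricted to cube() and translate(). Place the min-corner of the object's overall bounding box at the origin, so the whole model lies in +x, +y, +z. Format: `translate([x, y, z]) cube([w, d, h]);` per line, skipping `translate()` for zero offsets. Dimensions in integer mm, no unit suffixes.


translate([0, 0, 407]) cube([442, 468, 28]);
cube([43, 43, 407]);
translate([399, 0, 0]) cube([43, 43, 407]);
translate([0, 425, 0]) cube([43, 43, 407]);
translate([399, 425, 0]) cube([43, 43, 407]);
translate([0, 448, 435]) cube([442, 20, 361]);


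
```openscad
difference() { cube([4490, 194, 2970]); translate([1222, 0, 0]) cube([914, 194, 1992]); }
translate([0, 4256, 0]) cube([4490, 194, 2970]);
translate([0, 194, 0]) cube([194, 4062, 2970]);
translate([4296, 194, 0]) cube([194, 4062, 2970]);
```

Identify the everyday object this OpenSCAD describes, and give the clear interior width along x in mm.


A single room. The interior width is 4102 mm.

Four walls enclosing a rectangle with a door in the front wall — a room. Outside width 4490 minus two 194 mm walls gives 4102 mm.


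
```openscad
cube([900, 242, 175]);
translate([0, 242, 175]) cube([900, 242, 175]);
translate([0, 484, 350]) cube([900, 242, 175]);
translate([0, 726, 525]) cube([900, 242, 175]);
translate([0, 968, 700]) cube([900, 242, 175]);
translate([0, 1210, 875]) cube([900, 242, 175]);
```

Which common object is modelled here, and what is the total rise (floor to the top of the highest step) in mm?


A staircase. The total rise is 1050 mm.

6 identical blocks, each offset up and back from the previous — a staircase. Each step is 175 mm tall and there are 6 of them, so the total rise is 6 × 175 = 1050 mm.


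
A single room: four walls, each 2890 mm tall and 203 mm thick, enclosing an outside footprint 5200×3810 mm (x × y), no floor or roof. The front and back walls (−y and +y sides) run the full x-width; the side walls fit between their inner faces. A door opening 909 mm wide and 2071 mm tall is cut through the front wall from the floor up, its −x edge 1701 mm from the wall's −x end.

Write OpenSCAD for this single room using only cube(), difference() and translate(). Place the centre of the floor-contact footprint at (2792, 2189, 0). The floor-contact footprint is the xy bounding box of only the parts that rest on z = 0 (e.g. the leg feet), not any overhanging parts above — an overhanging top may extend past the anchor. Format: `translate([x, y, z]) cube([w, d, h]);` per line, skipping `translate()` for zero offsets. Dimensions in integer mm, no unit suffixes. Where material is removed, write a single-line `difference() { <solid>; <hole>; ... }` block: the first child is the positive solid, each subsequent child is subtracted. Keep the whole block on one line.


difference() { translate([192, 284, 0]) cube([5200, 203, 2890]); translate([1893, 284, 0]) cube([909, 203, 2071]); }
translate([192, 3891, 0]) cube([5200, 203, 2890]);
translate([192, 487, 0]) cube([203, 3404, 2890]);
translate([5189, 487, 0]) cube([203, 3404, 2890]);


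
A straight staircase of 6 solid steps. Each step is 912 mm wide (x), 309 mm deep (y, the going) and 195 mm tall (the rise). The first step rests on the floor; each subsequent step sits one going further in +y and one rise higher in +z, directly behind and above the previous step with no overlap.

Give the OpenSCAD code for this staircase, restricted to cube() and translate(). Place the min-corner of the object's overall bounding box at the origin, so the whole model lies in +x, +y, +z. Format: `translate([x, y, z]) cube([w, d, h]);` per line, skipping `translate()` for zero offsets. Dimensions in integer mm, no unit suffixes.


cube([912, 309, 195]);
translate([0, 309, 195]) cube([912, 309, 195]);
translate([0, 618, 390]) cube([912, 309, 195]);
translate([0, 927, 585]) cube([912, 309, 195]);
translate([0, 1236, 780]) cube([912, 309, 195]);
translate([0, 1545, 975]) cube([912, 309, 195]);


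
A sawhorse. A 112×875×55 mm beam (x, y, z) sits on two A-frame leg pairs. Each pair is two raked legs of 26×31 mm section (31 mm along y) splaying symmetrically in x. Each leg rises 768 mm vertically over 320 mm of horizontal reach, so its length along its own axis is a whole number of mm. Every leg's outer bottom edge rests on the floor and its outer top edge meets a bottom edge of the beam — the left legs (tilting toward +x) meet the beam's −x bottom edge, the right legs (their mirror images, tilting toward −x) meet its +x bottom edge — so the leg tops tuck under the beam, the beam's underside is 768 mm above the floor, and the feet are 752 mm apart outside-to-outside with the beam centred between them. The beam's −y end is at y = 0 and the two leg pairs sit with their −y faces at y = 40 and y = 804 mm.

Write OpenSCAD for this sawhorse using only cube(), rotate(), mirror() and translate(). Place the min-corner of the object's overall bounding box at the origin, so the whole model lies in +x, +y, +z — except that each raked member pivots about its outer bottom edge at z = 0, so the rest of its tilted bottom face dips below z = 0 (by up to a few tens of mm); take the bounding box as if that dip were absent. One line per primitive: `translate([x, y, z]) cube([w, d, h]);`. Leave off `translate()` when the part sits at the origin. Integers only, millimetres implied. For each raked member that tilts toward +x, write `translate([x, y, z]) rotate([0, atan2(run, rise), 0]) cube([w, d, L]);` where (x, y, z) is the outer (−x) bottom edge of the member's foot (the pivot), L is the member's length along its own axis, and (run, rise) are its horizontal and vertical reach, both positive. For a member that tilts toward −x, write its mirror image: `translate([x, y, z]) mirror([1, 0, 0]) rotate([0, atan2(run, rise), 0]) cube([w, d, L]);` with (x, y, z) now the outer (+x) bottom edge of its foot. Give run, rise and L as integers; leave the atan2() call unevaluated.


translate([320, 0, 768]) cube([112, 875, 55]);
translate([0, 40, 0]) rotate([0, atan2(320, 768), 0]) cube([26, 31, 832]);
translate([752, 40, 0]) mirror([1, 0, 0]) rotate([0, atan2(320, 768), 0]) cube([26, 31, 832]);
translate([0, 804, 0]) rotate([0, atan2(320, 768), 0]) cube([26, 31, 832]);
translate([752, 804, 0]) mirror([1, 0, 0]) rotate([0, atan2(320, 768), 0]) cube([26, 31, 832]);


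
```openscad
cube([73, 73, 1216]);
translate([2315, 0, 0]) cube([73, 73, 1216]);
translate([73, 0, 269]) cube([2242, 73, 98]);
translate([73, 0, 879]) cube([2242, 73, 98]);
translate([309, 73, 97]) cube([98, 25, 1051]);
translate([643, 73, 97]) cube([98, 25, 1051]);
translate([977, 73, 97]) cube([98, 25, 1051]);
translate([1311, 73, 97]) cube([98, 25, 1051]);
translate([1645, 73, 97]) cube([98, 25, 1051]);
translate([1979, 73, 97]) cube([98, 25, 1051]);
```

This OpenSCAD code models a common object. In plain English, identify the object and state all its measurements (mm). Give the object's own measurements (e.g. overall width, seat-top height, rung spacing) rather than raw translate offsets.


A fence section. Two 73×73 mm posts, 1216 mm tall, stand on the floor with a clear span of 2242 mm between their inner faces. Two horizontal rails of 73×98 mm section span the gap between the posts with their undersides at z = 269 mm and z = 879 mm, flush with the posts' −y face. 6 pickets, each 98 mm wide, 25 mm thick and 1051 mm tall, are fixed to the +y face of the rails with their bottoms at z = 97 mm, spaced across the span with a 236 mm gap after the −x post and between neighbouring pickets, with 238 mm left before the +x post.


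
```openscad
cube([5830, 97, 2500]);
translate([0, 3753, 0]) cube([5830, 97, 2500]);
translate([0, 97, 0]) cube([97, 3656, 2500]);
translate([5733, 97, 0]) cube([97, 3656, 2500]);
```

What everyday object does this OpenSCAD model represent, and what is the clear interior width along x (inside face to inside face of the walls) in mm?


A house (or room) frame. The interior width is 5636 mm.

Four 2500 mm walls enclosing a rectangle with no floor or roof — a room or house frame. Outside width is 5830 mm and wall thickness is 97 mm, so the interior width is 5830 − 2 × 97 = 5636 mm.


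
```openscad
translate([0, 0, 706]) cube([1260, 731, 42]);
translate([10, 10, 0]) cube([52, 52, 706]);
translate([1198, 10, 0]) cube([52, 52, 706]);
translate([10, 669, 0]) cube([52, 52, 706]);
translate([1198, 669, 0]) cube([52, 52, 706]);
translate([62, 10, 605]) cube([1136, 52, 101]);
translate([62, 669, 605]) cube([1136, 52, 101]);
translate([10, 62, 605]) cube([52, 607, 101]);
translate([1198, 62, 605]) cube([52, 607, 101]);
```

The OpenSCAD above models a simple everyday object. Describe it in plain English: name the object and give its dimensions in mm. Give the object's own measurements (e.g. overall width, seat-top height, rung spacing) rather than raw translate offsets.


A rectangular dining table. The top is 1260×731×42 mm with its upper surface at z = 748 mm. It stands on four 52×52 mm square legs, each inset 10 mm from the nearest pair of top edges, running from the floor to the underside of the top. Four apron rails, 52 mm thick and 101 mm tall, run between adjacent legs with their top edges flush with the underside of the top and their outer faces flush with the legs' outer faces.


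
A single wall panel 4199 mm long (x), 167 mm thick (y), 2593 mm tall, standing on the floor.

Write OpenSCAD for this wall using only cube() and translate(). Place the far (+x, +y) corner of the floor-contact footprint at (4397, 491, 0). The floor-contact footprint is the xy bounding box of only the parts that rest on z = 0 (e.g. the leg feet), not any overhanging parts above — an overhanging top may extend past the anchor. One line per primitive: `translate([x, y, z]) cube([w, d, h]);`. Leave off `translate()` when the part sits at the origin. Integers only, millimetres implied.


translate([198, 324, 0]) cube([4199, 167, 2593]);


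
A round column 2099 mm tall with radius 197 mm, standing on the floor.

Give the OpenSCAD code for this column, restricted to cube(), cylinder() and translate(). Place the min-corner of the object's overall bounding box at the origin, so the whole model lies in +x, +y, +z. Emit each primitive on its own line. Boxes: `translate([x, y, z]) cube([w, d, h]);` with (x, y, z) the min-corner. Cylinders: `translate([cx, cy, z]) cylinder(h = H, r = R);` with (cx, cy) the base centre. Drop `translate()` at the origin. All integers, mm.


translate([197, 197, 0]) cylinder(h = 2099, r = 197);


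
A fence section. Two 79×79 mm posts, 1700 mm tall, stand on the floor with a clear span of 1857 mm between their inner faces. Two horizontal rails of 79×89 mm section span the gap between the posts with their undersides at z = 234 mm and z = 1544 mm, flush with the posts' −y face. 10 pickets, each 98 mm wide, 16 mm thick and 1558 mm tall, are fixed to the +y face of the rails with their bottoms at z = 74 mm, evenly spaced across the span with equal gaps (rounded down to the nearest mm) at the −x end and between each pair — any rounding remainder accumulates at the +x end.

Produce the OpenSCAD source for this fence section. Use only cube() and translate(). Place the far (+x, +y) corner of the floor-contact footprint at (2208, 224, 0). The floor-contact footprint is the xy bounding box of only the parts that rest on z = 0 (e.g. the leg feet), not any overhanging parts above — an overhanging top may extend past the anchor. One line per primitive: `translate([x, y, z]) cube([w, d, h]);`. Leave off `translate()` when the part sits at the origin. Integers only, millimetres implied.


translate([193, 145, 0]) cube([79, 79, 1700]);
translate([2129, 145, 0]) cube([79, 79, 1700]);
translate([272, 145, 234]) cube([1857, 79, 89]);
translate([272, 145, 1544]) cube([1857, 79, 89]);
translate([351, 224, 74]) cube([98, 16, 1558]);
translate([528, 224, 74]) cube([98, 16, 1558]);
translate([705, 224, 74]) cube([98, 16, 1558]);
translate([882, 224, 74]) cube([98, 16, 1558]);
translate([1059, 224, 74]) cube([98, 16, 1558]);
translate([1236, 224, 74]) cube([98, 16, 1558]);
translate([1413, 224, 74]) cube([98, 16, 1558]);
translate([1590, 224, 74]) cube([98, 16, 1558]);
translate([1767, 224, 74]) cube([98, 16, 1558]);
translate([1944, 224, 74]) cube([98, 16, 1558]);


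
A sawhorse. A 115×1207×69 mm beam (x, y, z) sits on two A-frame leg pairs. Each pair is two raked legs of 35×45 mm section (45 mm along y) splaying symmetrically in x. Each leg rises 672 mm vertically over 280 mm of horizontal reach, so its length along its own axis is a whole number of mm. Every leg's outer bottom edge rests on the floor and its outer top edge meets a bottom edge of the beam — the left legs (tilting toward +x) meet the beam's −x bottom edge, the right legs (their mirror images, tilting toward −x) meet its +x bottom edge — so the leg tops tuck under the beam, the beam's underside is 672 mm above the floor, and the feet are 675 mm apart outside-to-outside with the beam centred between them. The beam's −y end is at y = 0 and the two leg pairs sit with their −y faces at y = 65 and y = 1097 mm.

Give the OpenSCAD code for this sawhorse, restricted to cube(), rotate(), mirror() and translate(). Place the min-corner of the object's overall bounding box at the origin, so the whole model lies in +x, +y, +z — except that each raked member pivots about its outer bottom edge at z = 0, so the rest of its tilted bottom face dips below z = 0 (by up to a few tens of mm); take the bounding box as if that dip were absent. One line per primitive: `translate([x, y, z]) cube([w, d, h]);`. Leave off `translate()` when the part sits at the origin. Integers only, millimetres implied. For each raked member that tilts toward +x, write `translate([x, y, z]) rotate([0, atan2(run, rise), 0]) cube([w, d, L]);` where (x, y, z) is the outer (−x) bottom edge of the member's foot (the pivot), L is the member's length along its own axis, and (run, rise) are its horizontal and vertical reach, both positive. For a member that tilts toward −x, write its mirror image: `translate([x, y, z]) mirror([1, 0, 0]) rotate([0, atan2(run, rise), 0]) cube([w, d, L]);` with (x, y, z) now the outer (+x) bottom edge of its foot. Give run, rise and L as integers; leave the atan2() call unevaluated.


translate([280, 0, 672]) cube([115, 1207, 69]);
translate([0, 65, 0]) rotate([0, atan2(280, 672), 0]) cube([35, 45, 728]);
translate([675, 65, 0]) mirror([1, 0, 0]) rotate([0, atan2(280, 672), 0]) cube([35, 45, 728]);
translate([0, 1097, 0]) rotate([0, atan2(280, 672), 0]) cube([35, 45, 728]);
translate([675, 1097, 0]) mirror([1, 0, 0]) rotate([0, atan2(280, 672), 0]) cube([35, 45, 728]);


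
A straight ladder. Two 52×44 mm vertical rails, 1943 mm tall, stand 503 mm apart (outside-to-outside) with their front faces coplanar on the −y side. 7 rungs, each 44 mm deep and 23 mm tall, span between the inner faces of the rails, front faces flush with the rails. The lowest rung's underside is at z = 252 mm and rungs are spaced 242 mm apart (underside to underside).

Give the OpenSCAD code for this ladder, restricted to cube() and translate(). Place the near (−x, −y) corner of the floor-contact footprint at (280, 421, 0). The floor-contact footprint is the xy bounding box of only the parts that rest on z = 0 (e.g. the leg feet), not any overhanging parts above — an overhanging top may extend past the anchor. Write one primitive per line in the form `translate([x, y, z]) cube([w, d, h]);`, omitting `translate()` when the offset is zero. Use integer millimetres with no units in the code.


translate([280, 421, 0]) cube([52, 44, 1943]);
translate([731, 421, 0]) cube([52, 44, 1943]);
translate([332, 421, 252]) cube([399, 44, 23]);
translate([332, 421, 494]) cube([399, 44, 23]);
translate([332, 421, 736]) cube([399, 44, 23]);
translate([332, 421, 978]) cube([399, 44, 23]);
translate([332, 421, 1220]) cube([399, 44, 23]);
translate([332, 421, 1462]) cube([399, 44, 23]);
translate([332, 421, 1704]) cube([399, 44, 23]);


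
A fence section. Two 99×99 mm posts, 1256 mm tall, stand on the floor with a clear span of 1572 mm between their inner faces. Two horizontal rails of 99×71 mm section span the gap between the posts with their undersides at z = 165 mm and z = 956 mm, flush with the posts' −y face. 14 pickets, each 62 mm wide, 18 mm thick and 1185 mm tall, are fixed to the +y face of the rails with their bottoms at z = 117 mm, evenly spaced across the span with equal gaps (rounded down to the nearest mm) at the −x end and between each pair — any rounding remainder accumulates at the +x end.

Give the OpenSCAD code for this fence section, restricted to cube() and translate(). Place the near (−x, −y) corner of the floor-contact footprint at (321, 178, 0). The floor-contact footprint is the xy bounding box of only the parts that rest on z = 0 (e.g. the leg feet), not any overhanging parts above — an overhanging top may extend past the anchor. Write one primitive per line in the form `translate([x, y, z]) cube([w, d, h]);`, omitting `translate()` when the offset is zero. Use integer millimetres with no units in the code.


translate([321, 178, 0]) cube([99, 99, 1256]);
translate([1992, 178, 0]) cube([99, 99, 1256]);
translate([420, 178, 165]) cube([1572, 99, 71]);
translate([420, 178, 956]) cube([1572, 99, 71]);
translate([466, 277, 117]) cube([62, 18, 1185]);
translate([574, 277, 117]) cube([62, 18, 1185]);
translate([682, 277, 117]) cube([62, 18, 1185]);
translate([790, 277, 117]) cube([62, 18, 1185]);
translate([898, 277, 117]) cube([62, 18, 1185]);
translate([1006, 277, 117]) cube([62, 18, 1185]);
translate([1114, 277, 117]) cube([62, 18, 1185]);
translate([1222, 277, 117]) cube([62, 18, 1185]);
translate([1330, 277, 117]) cube([62, 18, 1185]);
translate([1438, 277, 117]) cube([62, 18, 1185]);
translate([1546, 277, 117]) cube([62, 18, 1185]);
translate([1654, 277, 117]) cube([62, 18, 1185]);
translate([1762, 277, 117]) cube([62, 18, 1185]);
translate([1870, 277, 117]) cube([62, 18, 1185]);


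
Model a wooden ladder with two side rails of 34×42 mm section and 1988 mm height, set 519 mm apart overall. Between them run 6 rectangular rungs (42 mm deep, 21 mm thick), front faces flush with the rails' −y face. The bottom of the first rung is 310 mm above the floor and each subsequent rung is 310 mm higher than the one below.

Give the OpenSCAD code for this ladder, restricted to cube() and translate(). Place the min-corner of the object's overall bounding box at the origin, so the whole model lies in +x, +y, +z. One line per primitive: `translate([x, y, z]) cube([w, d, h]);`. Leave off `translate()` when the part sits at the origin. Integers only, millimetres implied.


cube([34, 42, 1988]);
translate([485, 0, 0]) cube([34, 42, 1988]);
translate([34, 0, 310]) cube([451, 42, 21]);
translate([34, 0, 620]) cube([451, 42, 21]);
translate([34, 0, 930]) cube([451, 42, 21]);
translate([34, 0, 1240]) cube([451, 42, 21]);
translate([34, 0, 1550]) cube([451, 42, 21]);
translate([34, 0, 1860]) cube([451, 42, 21]);


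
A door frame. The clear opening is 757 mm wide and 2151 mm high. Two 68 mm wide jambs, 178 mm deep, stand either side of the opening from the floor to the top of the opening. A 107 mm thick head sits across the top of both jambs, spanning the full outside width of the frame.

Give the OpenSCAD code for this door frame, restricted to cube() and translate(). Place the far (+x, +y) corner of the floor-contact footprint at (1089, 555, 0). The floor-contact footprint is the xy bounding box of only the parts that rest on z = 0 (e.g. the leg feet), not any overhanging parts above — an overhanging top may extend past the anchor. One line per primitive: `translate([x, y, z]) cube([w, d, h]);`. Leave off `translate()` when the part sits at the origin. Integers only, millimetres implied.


translate([196, 377, 0]) cube([68, 178, 2151]);
translate([1021, 377, 0]) cube([68, 178, 2151]);
translate([196, 377, 2151]) cube([893, 178, 107]);


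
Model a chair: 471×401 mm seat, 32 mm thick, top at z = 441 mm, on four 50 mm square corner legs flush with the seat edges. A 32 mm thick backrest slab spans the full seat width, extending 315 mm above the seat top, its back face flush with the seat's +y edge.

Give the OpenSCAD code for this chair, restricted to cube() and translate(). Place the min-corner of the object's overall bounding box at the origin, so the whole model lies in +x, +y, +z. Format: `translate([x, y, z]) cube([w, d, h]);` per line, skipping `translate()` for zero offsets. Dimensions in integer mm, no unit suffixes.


translate([0, 0, 409]) cube([471, 401, 32]);
cube([50, 50, 409]);
translate([421, 0, 0]) cube([50, 50, 409]);
translate([0, 351, 0]) cube([50, 50, 409]);
translate([421, 351, 0]) cube([50, 50, 409]);
translate([0, 369, 441]) cube([471, 32, 315]);
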